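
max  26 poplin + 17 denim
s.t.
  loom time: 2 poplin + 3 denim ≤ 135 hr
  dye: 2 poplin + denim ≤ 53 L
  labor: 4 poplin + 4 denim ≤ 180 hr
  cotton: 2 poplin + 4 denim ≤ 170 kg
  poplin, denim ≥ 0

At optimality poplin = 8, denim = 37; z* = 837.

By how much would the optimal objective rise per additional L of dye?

At the optimum: loom time uses 127 of 135 (slack = 8); dye uses 53 of 53 (binding); labor uses 180 of 180 (binding); cotton uses 164 of 170 (slack = 6).
By complementary slackness, y = 0 for the non-binding constraints.
The binding rows give the dual system: 2·y_dye + 4·y_labor = 26 and 1·y_dye + 4·y_labor = 17.
This yields shadow prices y_dye = 9, y_labor = 2.
Shadow price of dye = 9.

9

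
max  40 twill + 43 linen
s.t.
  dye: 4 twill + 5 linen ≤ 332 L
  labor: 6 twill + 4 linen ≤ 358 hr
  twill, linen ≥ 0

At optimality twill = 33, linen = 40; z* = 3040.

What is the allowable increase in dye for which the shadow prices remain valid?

Binding constraints: dye, labor. The basis is B = [[4,5],[6,4]] with det -14.
Per unit increase in dye, x* moves by d = (-0.2857, 0.4286).
The basis stays optimal until twill reaches 0; allowable increase = 115.5 L.

115.5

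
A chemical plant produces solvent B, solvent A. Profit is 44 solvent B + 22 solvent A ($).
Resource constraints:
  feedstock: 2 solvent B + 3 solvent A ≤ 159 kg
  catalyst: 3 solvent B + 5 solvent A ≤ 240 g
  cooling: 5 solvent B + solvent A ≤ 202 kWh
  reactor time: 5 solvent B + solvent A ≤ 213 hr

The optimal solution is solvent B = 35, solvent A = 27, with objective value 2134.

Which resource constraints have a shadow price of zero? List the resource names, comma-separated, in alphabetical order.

feedstock, reactor time

feedstock: 151/159 (slack 8)
catalyst: 240/240 (binding)
cooling: 202/202 (binding)
reactor time: 202/213 (slack 11)
By complementary slackness, a constraint with positive slack has shadow price 0 → feedstock, reactor time.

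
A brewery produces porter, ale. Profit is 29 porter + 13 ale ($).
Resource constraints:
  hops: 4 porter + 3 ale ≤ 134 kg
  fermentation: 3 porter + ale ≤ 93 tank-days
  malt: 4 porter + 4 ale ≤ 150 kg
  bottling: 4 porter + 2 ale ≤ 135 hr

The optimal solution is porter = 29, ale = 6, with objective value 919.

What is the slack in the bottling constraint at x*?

bottling used = 4·29 + 2·6 = 128; slack = 135 − 128 = 7.

7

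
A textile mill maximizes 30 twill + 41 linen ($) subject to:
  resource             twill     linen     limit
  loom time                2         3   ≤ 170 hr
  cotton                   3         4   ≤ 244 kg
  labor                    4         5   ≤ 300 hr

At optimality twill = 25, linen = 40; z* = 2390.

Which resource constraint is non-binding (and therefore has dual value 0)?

loom time: 170/170 (binding)
cotton: 235/244 (slack 9)
labor: 300/300 (binding)
By complementary slackness, a constraint with positive slack has shadow price 0 → cotton.

cotton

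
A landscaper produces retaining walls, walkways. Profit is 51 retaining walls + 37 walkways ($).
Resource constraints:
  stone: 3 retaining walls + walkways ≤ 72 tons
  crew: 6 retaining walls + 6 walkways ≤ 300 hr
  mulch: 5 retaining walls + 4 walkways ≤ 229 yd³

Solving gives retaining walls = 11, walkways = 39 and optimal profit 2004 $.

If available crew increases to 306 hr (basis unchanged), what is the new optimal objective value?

Binding: stone and crew. Non-binding: mulch (18 unused).
Since mulch is not tight, its dual is 0.
Dual feasibility on the basic columns requires 3·y_stone + 6·y_crew = 51, 1·y_stone + 6·y_crew = 37.
Solving: y_stone = 7, y_crew = 5.
Δz = y_crew·Δb = 5 × (6) = 30, so new z* = 2004 + 30 = 2034.

2034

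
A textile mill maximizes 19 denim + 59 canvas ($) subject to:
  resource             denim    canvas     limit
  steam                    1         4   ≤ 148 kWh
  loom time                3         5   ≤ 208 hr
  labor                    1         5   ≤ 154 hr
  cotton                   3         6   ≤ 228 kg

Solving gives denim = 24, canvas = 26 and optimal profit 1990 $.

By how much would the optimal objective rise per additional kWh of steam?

Binding: labor and cotton. Non-binding: steam (20 unused), loom time (6 unused).
Since steam, loom time are not tight, their duals are 0.
Dual feasibility on the basic columns requires 1·y_labor + 3·y_cotton = 19, 5·y_labor + 6·y_cotton = 59.
→ y_labor = 7 and y_cotton = 4.
Shadow price of steam = 0.

0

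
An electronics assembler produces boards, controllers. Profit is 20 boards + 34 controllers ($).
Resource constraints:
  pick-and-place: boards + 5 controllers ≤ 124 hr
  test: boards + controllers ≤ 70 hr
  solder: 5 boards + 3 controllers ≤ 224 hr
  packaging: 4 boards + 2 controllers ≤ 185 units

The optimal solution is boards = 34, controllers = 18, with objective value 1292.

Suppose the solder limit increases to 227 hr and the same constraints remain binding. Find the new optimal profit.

1301

Binding: pick-and-place and solder. Non-binding: test (18 unused), packaging (13 unused).
Slack constraints have shadow price 0 (complementary slackness).
From A_Bᵀ y = c: 1·y_pick-and-place + 5·y_solder = 20; 5·y_pick-and-place + 3·y_solder = 34.
Solving: y_pick-and-place = 5, y_solder = 3.
Δz = y_solder·Δb = 3 × (3) = 9, so new z* = 1292 + 9 = 1301.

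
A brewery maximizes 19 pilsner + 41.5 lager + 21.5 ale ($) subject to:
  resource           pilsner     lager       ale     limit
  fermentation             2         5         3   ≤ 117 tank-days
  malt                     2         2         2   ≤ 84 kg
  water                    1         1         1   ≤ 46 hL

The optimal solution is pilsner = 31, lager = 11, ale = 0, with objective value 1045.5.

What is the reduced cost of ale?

At the optimum: fermentation uses 117 of 117 (binding); malt uses 84 of 84 (binding); water uses 42 of 46 (slack = 4).
Since water is not tight, its dual is 0.
From A_Bᵀ y = c: 2·y_fermentation + 2·y_malt = 19; 5·y_fermentation + 2·y_malt = 41.5.
This yields shadow prices y_fermentation = 7.5, y_malt = 2.
Reduced cost of ale: c₃ − yᵀa₃ = 21.5 − (7.5·3 + 2·2) = 21.5 − 26.5 = -5.

-5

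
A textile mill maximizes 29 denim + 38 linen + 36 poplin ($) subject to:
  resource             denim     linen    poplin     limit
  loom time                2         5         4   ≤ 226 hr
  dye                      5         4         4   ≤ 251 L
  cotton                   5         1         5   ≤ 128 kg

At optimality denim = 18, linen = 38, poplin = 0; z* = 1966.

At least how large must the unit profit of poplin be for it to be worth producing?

At the optimum: loom time uses 226 of 226 (binding); dye uses 242 of 251 (slack = 9); cotton uses 128 of 128 (binding).
Slack constraints have shadow price 0 (complementary slackness).
From A_Bᵀ y = c: 2·y_loom time + 5·y_cotton = 29; 5·y_loom time + 1·y_cotton = 38.
Solving: y_loom time = 7, y_cotton = 3.
poplin enters the basis when its profit ≥ yᵀa₃ = 7·4 + 3·5 = 43.

43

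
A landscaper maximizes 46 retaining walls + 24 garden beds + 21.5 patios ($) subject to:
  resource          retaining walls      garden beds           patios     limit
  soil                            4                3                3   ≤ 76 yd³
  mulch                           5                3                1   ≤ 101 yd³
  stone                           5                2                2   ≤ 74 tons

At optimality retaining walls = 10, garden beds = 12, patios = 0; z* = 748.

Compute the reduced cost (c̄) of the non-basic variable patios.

Check each constraint at x*: soil 76/76 (tight); mulch 86/101 (slack 15); stone 74/74 (tight).
Since mulch is not tight, its dual is 0.
Dual feasibility on the basic columns requires 4·y_soil + 5·y_stone = 46, 3·y_soil + 2·y_stone = 24.
Solving: y_soil = 4, y_stone = 6.
Reduced cost of patios: c₃ − yᵀa₃ = 21.5 − (4·3 + 6·2) = 21.5 − 24 = -2.5.

-2.5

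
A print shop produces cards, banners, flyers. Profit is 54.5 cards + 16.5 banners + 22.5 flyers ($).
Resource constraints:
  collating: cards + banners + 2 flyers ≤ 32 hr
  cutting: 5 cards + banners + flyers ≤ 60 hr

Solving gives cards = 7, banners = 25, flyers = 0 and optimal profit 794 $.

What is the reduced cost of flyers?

-1

Check each constraint at x*: collating 32/32 (tight); cutting 60/60 (tight).
Dual feasibility on the basic columns requires 1·y_collating + 5·y_cutting = 54.5, 1·y_collating + 1·y_cutting = 16.5.
This yields shadow prices y_collating = 7, y_cutting = 9.5.
Reduced cost of flyers: c₃ − yᵀa₃ = 22.5 − (7·2 + 9.5·1) = 22.5 − 23.5 = -1.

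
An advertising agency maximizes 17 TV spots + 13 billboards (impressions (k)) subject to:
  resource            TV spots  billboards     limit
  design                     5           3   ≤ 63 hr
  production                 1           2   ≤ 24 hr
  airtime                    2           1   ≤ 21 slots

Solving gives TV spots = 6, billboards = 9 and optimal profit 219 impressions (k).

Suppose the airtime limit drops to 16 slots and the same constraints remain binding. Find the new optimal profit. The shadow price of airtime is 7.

184

Δb = -5, so new z* = 219 + (7)·(-5) = 219 − 35 = 184.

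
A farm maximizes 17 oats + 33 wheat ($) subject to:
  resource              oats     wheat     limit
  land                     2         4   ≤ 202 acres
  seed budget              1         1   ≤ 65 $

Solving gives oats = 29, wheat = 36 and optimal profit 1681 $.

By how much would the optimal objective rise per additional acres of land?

Check each constraint at x*: land 202/202 (tight); seed budget 65/65 (tight).
From A_Bᵀ y = c: 2·y_land + 1·y_seed budget = 17; 4·y_land + 1·y_seed budget = 33.
→ y_land = 8 and y_seed budget = 1.
Shadow price of land = 8.

8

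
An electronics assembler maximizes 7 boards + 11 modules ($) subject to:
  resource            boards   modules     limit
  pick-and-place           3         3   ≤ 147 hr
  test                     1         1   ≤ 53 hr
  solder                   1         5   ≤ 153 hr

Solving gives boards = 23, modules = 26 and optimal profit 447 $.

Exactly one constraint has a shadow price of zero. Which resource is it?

pick-and-place: 147/147 (binding)
test: 49/53 (slack 4)
solder: 153/153 (binding)
By complementary slackness, a constraint with positive slack has shadow price 0 → test.

test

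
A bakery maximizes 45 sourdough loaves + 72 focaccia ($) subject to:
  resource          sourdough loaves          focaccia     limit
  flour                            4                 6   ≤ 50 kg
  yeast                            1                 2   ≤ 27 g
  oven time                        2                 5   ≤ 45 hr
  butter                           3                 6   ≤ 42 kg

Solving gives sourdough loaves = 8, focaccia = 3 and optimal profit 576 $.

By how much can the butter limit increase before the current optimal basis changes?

Binding constraints: flour, butter. The basis is B = [[4,6],[3,6]] with det 6.
Per unit increase in butter, x* moves by d = (-1, 0.6667).
The basis stays optimal until sourdough loaves reaches 0; allowable increase = 8 kg.

8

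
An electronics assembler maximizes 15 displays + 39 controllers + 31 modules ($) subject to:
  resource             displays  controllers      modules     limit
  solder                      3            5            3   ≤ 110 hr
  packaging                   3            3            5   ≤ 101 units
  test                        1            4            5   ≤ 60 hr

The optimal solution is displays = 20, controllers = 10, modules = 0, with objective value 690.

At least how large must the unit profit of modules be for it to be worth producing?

39

Binding: solder and test. Non-binding: packaging (11 unused).
Slack constraints have shadow price 0 (complementary slackness).
Dual feasibility on the basic columns requires 3·y_solder + 1·y_test = 15, 5·y_solder + 4·y_test = 39.
Solving: y_solder = 3, y_test = 6.
modules enters the basis when its profit ≥ yᵀa₃ = 3·3 + 6·5 = 39.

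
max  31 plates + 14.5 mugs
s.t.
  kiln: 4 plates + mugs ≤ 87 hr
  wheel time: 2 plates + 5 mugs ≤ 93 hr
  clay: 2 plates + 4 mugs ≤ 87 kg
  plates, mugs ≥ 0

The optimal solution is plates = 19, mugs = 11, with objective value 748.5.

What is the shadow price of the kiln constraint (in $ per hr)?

At the optimum: kiln uses 87 of 87 (binding); wheel time uses 93 of 93 (binding); clay uses 82 of 87 (slack = 5).
Since clay is not tight, its dual is 0.
From A_Bᵀ y = c: 4·y_kiln + 2·y_wheel time = 31; 1·y_kiln + 5·y_wheel time = 14.5.
→ y_kiln = 7 and y_wheel time = 1.5.
Shadow price of kiln = 7.

7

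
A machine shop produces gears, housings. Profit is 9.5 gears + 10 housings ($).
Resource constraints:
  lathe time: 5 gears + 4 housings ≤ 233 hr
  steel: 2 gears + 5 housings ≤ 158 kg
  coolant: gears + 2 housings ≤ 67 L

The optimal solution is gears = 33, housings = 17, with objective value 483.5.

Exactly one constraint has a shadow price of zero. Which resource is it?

steel

lathe time: 233/233 (binding)
steel: 151/158 (slack 7)
coolant: 67/67 (binding)
By complementary slackness, a constraint with positive slack has shadow price 0 → steel.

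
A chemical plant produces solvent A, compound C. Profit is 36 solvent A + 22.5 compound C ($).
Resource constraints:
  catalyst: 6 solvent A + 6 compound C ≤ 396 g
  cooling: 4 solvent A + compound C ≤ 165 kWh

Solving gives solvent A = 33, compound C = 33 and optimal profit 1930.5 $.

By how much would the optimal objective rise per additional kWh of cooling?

4.5

Both catalyst and cooling are binding at x*.
Dual feasibility on the basic columns requires 6·y_catalyst + 4·y_cooling = 36, 6·y_catalyst + 1·y_cooling = 22.5.
→ y_catalyst = 3 and y_cooling = 4.5.
Shadow price of cooling = 4.5.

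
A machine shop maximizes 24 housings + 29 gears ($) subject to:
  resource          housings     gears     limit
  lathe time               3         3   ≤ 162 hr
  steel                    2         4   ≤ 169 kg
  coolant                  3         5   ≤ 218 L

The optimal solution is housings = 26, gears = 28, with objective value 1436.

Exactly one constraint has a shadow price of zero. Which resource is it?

steel

lathe time: 162/162 (binding)
steel: 164/169 (slack 5)
coolant: 218/218 (binding)
By complementary slackness, a constraint with positive slack has shadow price 0 → steel.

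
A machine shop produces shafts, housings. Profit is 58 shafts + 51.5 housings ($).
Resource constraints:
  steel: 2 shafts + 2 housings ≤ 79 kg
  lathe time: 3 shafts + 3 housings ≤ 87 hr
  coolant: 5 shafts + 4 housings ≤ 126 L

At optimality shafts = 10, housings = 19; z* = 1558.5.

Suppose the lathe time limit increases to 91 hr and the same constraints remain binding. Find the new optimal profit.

At the optimum: steel uses 58 of 79 (slack = 21); lathe time uses 87 of 87 (binding); coolant uses 126 of 126 (binding).
By complementary slackness, y = 0 for the non-binding constraint.
The binding rows give the dual system: 3·y_lathe time + 5·y_coolant = 58 and 3·y_lathe time + 4·y_coolant = 51.5.
This yields shadow prices y_lathe time = 8.5, y_coolant = 6.5.
Δz = y_lathe time·Δb = 8.5 × (4) = 34, so new z* = 1558.5 + 34 = 1592.5.

1592.5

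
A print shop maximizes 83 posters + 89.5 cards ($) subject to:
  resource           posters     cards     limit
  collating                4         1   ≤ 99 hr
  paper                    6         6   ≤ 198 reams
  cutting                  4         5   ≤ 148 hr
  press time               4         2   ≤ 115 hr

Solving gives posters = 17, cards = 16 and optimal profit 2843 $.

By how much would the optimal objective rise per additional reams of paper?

Binding: paper and cutting. Non-binding: collating (15 unused), press time (15 unused).
Slack constraints have shadow price 0 (complementary slackness).
The binding rows give the dual system: 6·y_paper + 4·y_cutting = 83 and 6·y_paper + 5·y_cutting = 89.5.
→ y_paper = 9.5 and y_cutting = 6.5.
Shadow price of paper = 9.5.

9.5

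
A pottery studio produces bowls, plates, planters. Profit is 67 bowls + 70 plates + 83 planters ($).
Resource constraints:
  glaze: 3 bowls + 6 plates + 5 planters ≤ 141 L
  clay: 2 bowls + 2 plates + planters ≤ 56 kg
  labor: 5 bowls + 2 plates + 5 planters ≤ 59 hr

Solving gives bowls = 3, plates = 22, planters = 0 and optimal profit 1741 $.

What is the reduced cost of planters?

-2

Check each constraint at x*: glaze 141/141 (tight); clay 50/56 (slack 6); labor 59/59 (tight).
Slack constraints have shadow price 0 (complementary slackness).
Dual feasibility on the basic columns requires 3·y_glaze + 5·y_labor = 67, 6·y_glaze + 2·y_labor = 70.
→ y_glaze = 9 and y_labor = 8.
Reduced cost of planters: c₃ − yᵀa₃ = 83 − (9·5 + 8·5) = 83 − 85 = -2.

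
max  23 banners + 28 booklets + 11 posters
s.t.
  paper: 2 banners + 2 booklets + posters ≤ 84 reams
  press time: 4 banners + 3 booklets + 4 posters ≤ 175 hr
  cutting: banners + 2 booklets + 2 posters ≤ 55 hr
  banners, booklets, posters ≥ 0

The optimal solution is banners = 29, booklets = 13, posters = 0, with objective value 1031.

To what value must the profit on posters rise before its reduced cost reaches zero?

Binding: paper and cutting. Non-binding: press time (20 unused).
Slack constraints have shadow price 0 (complementary slackness).
The binding rows give the dual system: 2·y_paper + 1·y_cutting = 23 and 2·y_paper + 2·y_cutting = 28.
This yields shadow prices y_paper = 9, y_cutting = 5.
posters enters the basis when its profit ≥ yᵀa₃ = 9·1 + 5·2 = 19.

19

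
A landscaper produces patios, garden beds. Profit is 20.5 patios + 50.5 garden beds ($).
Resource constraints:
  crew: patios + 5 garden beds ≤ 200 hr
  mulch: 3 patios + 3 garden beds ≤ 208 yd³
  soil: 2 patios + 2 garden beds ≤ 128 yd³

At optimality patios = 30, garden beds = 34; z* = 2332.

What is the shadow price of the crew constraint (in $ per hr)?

7.5

At the optimum: crew uses 200 of 200 (binding); mulch uses 192 of 208 (slack = 16); soil uses 128 of 128 (binding).
Slack constraints have shadow price 0 (complementary slackness).
Dual feasibility on the basic columns requires 1·y_crew + 2·y_soil = 20.5, 5·y_crew + 2·y_soil = 50.5.
Solving: y_crew = 7.5, y_soil = 6.5.
Shadow price of crew = 7.5.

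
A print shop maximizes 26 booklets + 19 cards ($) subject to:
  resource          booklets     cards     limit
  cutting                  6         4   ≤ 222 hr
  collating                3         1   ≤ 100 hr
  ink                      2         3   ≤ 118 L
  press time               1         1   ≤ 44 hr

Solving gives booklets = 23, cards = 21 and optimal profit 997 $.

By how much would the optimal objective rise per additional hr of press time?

5

Check each constraint at x*: cutting 222/222 (tight); collating 90/100 (slack 10); ink 109/118 (slack 9); press time 44/44 (tight).
Slack constraints have shadow price 0 (complementary slackness).
The binding rows give the dual system: 6·y_cutting + 1·y_press time = 26 and 4·y_cutting + 1·y_press time = 19.
This yields shadow prices y_cutting = 3.5, y_press time = 5.
Shadow price of press time = 5.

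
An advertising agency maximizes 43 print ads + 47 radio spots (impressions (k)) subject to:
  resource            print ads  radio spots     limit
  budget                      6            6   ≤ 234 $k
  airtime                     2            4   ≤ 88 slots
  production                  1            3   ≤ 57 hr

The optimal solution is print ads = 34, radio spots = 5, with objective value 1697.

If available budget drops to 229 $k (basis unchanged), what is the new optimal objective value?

1664.5

Binding: budget and airtime. Non-binding: production (8 unused).
By complementary slackness, y = 0 for the non-binding constraint.
From A_Bᵀ y = c: 6·y_budget + 2·y_airtime = 43; 6·y_budget + 4·y_airtime = 47.
This yields shadow prices y_budget = 6.5, y_airtime = 2.
Δz = y_budget·Δb = 6.5 × (-5) = -32.5, so new z* = 1697 − 32.5 = 1664.5.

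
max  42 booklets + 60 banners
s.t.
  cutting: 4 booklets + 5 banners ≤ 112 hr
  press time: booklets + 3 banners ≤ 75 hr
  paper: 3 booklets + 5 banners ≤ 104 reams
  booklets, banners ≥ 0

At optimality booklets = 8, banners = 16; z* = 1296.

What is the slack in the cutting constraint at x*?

0

cutting used = 4·8 + 5·16 = 112; slack = 112 − 112 = 0.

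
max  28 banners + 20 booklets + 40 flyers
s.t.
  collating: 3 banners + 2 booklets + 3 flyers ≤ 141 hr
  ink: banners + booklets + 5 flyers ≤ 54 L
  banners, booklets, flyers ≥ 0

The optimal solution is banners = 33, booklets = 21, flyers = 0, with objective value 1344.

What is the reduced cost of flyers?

Both collating and ink are binding at x*.
From A_Bᵀ y = c: 3·y_collating + 1·y_ink = 28; 2·y_collating + 1·y_ink = 20.
Solving: y_collating = 8, y_ink = 4.
Reduced cost of flyers: c₃ − yᵀa₃ = 40 − (8·3 + 4·5) = 40 − 44 = -4.

-4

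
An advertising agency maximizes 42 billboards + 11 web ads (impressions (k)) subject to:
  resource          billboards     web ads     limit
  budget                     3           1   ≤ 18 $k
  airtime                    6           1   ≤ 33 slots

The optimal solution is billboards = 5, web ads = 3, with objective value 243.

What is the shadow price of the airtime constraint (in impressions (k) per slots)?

Both budget and airtime are binding at x*.
Dual feasibility on the basic columns requires 3·y_budget + 6·y_airtime = 42, 1·y_budget + 1·y_airtime = 11.
This yields shadow prices y_budget = 8, y_airtime = 3.
Shadow price of airtime = 3.

3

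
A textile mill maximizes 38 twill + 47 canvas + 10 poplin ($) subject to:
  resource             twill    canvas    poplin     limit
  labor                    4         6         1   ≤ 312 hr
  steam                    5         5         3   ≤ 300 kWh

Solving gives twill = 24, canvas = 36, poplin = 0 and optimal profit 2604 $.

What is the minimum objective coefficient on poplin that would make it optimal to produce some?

16.5

At the optimum: labor uses 312 of 312 (binding); steam uses 300 of 300 (binding).
The binding rows give the dual system: 4·y_labor + 5·y_steam = 38 and 6·y_labor + 5·y_steam = 47.
This yields shadow prices y_labor = 4.5, y_steam = 4.
poplin enters the basis when its profit ≥ yᵀa₃ = 4.5·1 + 4·3 = 16.5.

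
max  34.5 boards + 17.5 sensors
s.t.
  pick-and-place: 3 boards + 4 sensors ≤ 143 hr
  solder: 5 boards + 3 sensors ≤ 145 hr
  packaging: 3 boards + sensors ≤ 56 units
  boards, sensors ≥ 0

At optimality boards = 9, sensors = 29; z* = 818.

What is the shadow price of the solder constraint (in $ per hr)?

Check each constraint at x*: pick-and-place 143/143 (tight); solder 132/145 (slack 13); packaging 56/56 (tight).
Slack constraints have shadow price 0 (complementary slackness).
The binding rows give the dual system: 3·y_pick-and-place + 3·y_packaging = 34.5 and 4·y_pick-and-place + 1·y_packaging = 17.5.
Solving: y_pick-and-place = 2, y_packaging = 9.5.
Shadow price of solder = 0.

0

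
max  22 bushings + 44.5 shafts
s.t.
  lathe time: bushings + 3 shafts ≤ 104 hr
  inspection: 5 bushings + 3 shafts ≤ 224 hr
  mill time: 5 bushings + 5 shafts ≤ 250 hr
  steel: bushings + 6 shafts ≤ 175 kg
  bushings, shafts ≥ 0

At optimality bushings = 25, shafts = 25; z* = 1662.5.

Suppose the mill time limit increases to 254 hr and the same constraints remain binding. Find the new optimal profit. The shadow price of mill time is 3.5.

Δb = 4, so new z* = 1662.5 + (3.5)·(4) = 1662.5 + 14 = 1676.5.

1676.5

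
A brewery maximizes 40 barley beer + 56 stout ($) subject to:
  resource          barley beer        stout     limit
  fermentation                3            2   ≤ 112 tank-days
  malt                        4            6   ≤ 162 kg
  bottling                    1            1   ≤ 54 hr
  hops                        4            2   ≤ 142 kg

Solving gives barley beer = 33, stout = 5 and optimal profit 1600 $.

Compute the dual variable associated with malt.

At the optimum: fermentation uses 109 of 112 (slack = 3); malt uses 162 of 162 (binding); bottling uses 38 of 54 (slack = 16); hops uses 142 of 142 (binding).
Slack constraints have shadow price 0 (complementary slackness).
Dual feasibility on the basic columns requires 4·y_malt + 4·y_hops = 40, 6·y_malt + 2·y_hops = 56.
This yields shadow prices y_malt = 9, y_hops = 1.
Shadow price of malt = 9.

9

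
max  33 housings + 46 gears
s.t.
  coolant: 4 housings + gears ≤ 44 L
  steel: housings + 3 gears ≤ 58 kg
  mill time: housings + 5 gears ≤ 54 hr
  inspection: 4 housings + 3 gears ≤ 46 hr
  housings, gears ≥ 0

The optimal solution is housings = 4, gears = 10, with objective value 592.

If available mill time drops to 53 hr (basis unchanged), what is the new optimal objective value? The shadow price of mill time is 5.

587

Δb = -1, so new z* = 592 + (5)·(-1) = 592 − 5 = 587.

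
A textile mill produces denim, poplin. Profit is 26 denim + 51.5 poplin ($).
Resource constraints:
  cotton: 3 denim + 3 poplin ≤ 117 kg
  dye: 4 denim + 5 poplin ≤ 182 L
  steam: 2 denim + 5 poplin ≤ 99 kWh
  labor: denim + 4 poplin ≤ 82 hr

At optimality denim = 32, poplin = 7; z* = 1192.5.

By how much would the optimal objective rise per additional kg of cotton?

At the optimum: cotton uses 117 of 117 (binding); dye uses 163 of 182 (slack = 19); steam uses 99 of 99 (binding); labor uses 60 of 82 (slack = 22).
By complementary slackness, y = 0 for the non-binding constraints.
The binding rows give the dual system: 3·y_cotton + 2·y_steam = 26 and 3·y_cotton + 5·y_steam = 51.5.
Solving: y_cotton = 3, y_steam = 8.5.
Shadow price of cotton = 3.

3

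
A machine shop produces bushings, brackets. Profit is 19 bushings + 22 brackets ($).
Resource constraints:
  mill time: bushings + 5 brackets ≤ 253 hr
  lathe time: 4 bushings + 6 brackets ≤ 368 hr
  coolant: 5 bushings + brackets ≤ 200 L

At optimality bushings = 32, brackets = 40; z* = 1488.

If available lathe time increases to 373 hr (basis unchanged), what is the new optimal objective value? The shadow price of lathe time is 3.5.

Δb = 5, so new z* = 1488 + (3.5)·(5) = 1488 + 17.5 = 1505.5.

1505.5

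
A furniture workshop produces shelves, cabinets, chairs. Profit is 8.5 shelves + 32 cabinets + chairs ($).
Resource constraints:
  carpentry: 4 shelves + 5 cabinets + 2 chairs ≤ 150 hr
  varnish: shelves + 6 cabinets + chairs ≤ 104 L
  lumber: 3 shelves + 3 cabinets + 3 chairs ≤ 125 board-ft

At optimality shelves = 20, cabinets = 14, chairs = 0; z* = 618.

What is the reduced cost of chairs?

-5.5

At the optimum: carpentry uses 150 of 150 (binding); varnish uses 104 of 104 (binding); lumber uses 102 of 125 (slack = 23).
Slack constraints have shadow price 0 (complementary slackness).
From A_Bᵀ y = c: 4·y_carpentry + 1·y_varnish = 8.5; 5·y_carpentry + 6·y_varnish = 32.
→ y_carpentry = 1 and y_varnish = 4.5.
Reduced cost of chairs: c₃ − yᵀa₃ = 1 − (1·2 + 4.5·1) = 1 − 6.5 = -5.5.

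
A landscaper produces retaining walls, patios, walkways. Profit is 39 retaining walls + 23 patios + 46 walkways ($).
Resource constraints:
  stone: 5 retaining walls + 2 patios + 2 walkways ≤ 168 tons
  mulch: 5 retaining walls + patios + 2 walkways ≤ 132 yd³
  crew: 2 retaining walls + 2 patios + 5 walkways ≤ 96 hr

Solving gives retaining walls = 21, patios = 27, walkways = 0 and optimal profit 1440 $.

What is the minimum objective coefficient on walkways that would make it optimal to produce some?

Check each constraint at x*: stone 159/168 (slack 9); mulch 132/132 (tight); crew 96/96 (tight).
Slack constraints have shadow price 0 (complementary slackness).
The binding rows give the dual system: 5·y_mulch + 2·y_crew = 39 and 1·y_mulch + 2·y_crew = 23.
→ y_mulch = 4 and y_crew = 9.5.
walkways enters the basis when its profit ≥ yᵀa₃ = 4·2 + 9.5·5 = 55.5.

55.5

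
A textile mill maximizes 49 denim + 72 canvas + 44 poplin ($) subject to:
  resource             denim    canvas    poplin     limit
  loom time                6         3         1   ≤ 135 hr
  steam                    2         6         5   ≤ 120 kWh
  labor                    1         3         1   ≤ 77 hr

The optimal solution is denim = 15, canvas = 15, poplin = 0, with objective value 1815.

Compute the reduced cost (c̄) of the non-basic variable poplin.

At the optimum: loom time uses 135 of 135 (binding); steam uses 120 of 120 (binding); labor uses 60 of 77 (slack = 17).
Slack constraints have shadow price 0 (complementary slackness).
Dual feasibility on the basic columns requires 6·y_loom time + 2·y_steam = 49, 3·y_loom time + 6·y_steam = 72.
Solving: y_loom time = 5, y_steam = 9.5.
Reduced cost of poplin: c₃ − yᵀa₃ = 44 − (5·1 + 9.5·5) = 44 − 52.5 = -8.5.

-8.5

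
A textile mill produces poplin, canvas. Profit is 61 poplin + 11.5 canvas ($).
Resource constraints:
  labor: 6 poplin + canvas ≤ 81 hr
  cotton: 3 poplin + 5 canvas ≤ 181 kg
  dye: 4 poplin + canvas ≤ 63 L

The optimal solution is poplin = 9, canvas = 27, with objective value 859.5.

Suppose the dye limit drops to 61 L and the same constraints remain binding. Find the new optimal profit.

851.5

Binding: labor and dye. Non-binding: cotton (19 unused).
Since cotton is not tight, its dual is 0.
From A_Bᵀ y = c: 6·y_labor + 4·y_dye = 61; 1·y_labor + 1·y_dye = 11.5.
This yields shadow prices y_labor = 7.5, y_dye = 4.
Δz = y_dye·Δb = 4 × (-2) = -8, so new z* = 859.5 − 8 = 851.5.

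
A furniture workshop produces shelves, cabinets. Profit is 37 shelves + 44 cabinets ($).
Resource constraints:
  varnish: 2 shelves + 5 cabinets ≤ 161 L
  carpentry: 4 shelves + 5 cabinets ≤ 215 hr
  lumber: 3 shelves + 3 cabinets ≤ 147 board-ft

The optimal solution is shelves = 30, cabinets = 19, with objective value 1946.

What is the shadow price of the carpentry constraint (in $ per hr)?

7

Binding: carpentry and lumber. Non-binding: varnish (6 unused).
Slack constraints have shadow price 0 (complementary slackness).
Dual feasibility on the basic columns requires 4·y_carpentry + 3·y_lumber = 37, 5·y_carpentry + 3·y_lumber = 44.
→ y_carpentry = 7 and y_lumber = 3.
Shadow price of carpentry = 7.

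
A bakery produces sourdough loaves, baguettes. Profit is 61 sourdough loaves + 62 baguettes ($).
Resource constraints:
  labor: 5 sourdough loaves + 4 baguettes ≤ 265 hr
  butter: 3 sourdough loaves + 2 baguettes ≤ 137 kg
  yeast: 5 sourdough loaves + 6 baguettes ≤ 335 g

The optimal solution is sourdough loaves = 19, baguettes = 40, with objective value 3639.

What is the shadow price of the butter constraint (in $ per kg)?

7

Check each constraint at x*: labor 255/265 (slack 10); butter 137/137 (tight); yeast 335/335 (tight).
Since labor is not tight, its dual is 0.
Dual feasibility on the basic columns requires 3·y_butter + 5·y_yeast = 61, 2·y_butter + 6·y_yeast = 62.
Solving: y_butter = 7, y_yeast = 8.
Shadow price of butter = 7.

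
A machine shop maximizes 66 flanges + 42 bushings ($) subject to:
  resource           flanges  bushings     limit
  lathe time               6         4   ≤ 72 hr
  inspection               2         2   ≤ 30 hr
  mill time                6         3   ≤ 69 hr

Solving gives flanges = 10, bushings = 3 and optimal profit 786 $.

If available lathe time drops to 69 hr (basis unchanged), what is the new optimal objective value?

759

Check each constraint at x*: lathe time 72/72 (tight); inspection 26/30 (slack 4); mill time 69/69 (tight).
Slack constraints have shadow price 0 (complementary slackness).
From A_Bᵀ y = c: 6·y_lathe time + 6·y_mill time = 66; 4·y_lathe time + 3·y_mill time = 42.
Solving: y_lathe time = 9, y_mill time = 2.
Δz = y_lathe time·Δb = 9 × (-3) = -27, so new z* = 786 − 27 = 759.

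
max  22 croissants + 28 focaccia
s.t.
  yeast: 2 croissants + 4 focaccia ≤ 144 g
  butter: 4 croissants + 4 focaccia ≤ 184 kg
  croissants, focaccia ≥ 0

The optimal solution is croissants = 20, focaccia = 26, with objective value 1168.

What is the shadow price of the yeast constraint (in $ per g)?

At the optimum: yeast uses 144 of 144 (binding); butter uses 184 of 184 (binding).
From A_Bᵀ y = c: 2·y_yeast + 4·y_butter = 22; 4·y_yeast + 4·y_butter = 28.
→ y_yeast = 3 and y_butter = 4.
Shadow price of yeast = 3.

3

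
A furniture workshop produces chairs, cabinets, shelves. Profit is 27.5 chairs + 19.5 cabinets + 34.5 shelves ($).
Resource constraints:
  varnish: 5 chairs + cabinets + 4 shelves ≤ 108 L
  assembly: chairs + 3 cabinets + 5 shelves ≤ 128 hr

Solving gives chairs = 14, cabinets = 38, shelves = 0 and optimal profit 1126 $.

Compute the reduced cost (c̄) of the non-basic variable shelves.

Check each constraint at x*: varnish 108/108 (tight); assembly 128/128 (tight).
The binding rows give the dual system: 5·y_varnish + 1·y_assembly = 27.5 and 1·y_varnish + 3·y_assembly = 19.5.
Solving: y_varnish = 4.5, y_assembly = 5.
Reduced cost of shelves: c₃ − yᵀa₃ = 34.5 − (4.5·4 + 5·5) = 34.5 − 43 = -8.5.

-8.5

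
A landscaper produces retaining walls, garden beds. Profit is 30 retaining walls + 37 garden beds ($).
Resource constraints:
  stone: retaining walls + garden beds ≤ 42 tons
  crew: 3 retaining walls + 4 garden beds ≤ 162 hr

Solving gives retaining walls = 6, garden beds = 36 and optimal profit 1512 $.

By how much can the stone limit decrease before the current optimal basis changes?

1.5

Binding constraints: stone, crew. The basis is B = [[1,1],[3,4]] with det 1.
Per unit decrease in stone, x* moves by d = (-4, 3).
The basis stays optimal until retaining walls reaches 0; allowable decrease = 1.5 tons.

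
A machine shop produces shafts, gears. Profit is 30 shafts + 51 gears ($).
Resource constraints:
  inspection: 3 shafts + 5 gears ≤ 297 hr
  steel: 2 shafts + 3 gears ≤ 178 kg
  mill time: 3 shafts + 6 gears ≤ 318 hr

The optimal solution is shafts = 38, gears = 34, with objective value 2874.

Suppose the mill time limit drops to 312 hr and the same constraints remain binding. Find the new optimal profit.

Check each constraint at x*: inspection 284/297 (slack 13); steel 178/178 (tight); mill time 318/318 (tight).
By complementary slackness, y = 0 for the non-binding constraint.
From A_Bᵀ y = c: 2·y_steel + 3·y_mill time = 30; 3·y_steel + 6·y_mill time = 51.
Solving: y_steel = 9, y_mill time = 4.
Δz = y_mill time·Δb = 4 × (-6) = -24, so new z* = 2874 − 24 = 2850.

2850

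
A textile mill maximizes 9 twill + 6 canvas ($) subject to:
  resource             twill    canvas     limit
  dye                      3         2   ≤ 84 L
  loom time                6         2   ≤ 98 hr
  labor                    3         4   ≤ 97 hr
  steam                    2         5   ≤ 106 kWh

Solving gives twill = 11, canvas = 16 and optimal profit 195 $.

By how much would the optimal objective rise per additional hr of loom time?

At the optimum: dye uses 65 of 84 (slack = 19); loom time uses 98 of 98 (binding); labor uses 97 of 97 (binding); steam uses 102 of 106 (slack = 4).
Slack constraints have shadow price 0 (complementary slackness).
Dual feasibility on the basic columns requires 6·y_loom time + 3·y_labor = 9, 2·y_loom time + 4·y_labor = 6.
→ y_loom time = 1 and y_labor = 1.
Shadow price of loom time = 1.

1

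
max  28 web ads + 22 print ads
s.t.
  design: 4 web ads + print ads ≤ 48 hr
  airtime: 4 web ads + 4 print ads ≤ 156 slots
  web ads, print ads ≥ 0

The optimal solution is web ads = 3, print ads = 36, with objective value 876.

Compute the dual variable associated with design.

2

Both design and airtime are binding at x*.
From A_Bᵀ y = c: 4·y_design + 4·y_airtime = 28; 1·y_design + 4·y_airtime = 22.
→ y_design = 2 and y_airtime = 5.
Shadow price of design = 2.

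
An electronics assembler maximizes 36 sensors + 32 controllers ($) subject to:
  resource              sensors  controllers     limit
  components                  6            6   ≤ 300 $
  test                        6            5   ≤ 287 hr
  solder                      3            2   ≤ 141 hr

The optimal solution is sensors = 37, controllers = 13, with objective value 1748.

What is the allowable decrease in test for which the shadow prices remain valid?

Binding constraints: components, test. The basis is B = [[6,6],[6,5]] with det -6.
Per unit decrease in test, x* moves by d = (-1, 1).
The basis stays optimal until sensors reaches 0; allowable decrease = 37 hr.

37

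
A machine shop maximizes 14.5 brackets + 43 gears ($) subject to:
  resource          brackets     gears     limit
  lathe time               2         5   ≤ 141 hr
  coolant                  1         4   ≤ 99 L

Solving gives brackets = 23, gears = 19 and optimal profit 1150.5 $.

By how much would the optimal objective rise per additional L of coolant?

4.5

Both lathe time and coolant are binding at x*.
The binding rows give the dual system: 2·y_lathe time + 1·y_coolant = 14.5 and 5·y_lathe time + 4·y_coolant = 43.
Solving: y_lathe time = 5, y_coolant = 4.5.
Shadow price of coolant = 4.5.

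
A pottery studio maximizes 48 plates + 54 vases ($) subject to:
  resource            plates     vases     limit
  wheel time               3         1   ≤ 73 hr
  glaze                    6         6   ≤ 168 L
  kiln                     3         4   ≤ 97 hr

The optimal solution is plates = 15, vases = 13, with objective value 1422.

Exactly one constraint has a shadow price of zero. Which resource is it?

wheel time: 58/73 (slack 15)
glaze: 168/168 (binding)
kiln: 97/97 (binding)
By complementary slackness, a constraint with positive slack has shadow price 0 → wheel time.

wheel time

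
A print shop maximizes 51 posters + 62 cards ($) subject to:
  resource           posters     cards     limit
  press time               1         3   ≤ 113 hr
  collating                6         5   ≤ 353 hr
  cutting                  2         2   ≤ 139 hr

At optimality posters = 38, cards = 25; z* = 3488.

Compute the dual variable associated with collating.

7

At the optimum: press time uses 113 of 113 (binding); collating uses 353 of 353 (binding); cutting uses 126 of 139 (slack = 13).
Slack constraints have shadow price 0 (complementary slackness).
Dual feasibility on the basic columns requires 1·y_press time + 6·y_collating = 51, 3·y_press time + 5·y_collating = 62.
Solving: y_press time = 9, y_collating = 7.
Shadow price of collating = 7.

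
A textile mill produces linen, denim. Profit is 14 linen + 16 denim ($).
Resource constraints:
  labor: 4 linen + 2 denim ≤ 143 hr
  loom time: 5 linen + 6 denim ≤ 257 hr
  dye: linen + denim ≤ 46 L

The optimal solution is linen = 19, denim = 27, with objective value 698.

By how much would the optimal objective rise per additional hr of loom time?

Check each constraint at x*: labor 130/143 (slack 13); loom time 257/257 (tight); dye 46/46 (tight).
By complementary slackness, y = 0 for the non-binding constraint.
The binding rows give the dual system: 5·y_loom time + 1·y_dye = 14 and 6·y_loom time + 1·y_dye = 16.
This yields shadow prices y_loom time = 2, y_dye = 4.
Shadow price of loom time = 2.

2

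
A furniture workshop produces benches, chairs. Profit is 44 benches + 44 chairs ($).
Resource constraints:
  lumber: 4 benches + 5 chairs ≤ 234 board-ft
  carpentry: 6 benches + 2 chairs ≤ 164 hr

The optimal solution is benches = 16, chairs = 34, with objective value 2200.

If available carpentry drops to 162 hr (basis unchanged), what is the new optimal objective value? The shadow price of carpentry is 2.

Δb = -2, so new z* = 2200 + (2)·(-2) = 2200 − 4 = 2196.

2196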